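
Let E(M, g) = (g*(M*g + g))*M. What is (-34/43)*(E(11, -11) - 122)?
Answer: -538900/43 ≈ -12533.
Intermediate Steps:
E(M, g) = M*g*(g + M*g) (E(M, g) = (g*(g + M*g))*M = M*g*(g + M*g))
(-34/43)*(E(11, -11) - 122) = (-34/43)*(11*(-11)²*(1 + 11) - 122) = (-34*1/43)*(11*121*12 - 122) = -34*(15972 - 122)/43 = -34/43*15850 = -538900/43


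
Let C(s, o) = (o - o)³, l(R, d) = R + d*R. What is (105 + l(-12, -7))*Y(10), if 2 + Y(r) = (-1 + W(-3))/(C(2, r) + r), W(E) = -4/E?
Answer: -3481/10 ≈ -348.10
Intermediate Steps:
l(R, d) = R + R*d
C(s, o) = 0 (C(s, o) = 0³ = 0)
Y(r) = -2 + 1/(3*r) (Y(r) = -2 + (-1 - 4/(-3))/(0 + r) = -2 + (-1 - 4*(-⅓))/r = -2 + (-1 + 4/3)/r = -2 + 1/(3*r))
(105 + l(-12, -7))*Y(10) = (105 - 12*(1 - 7))*(-2 + (⅓)/10) = (105 - 12*(-6))*(-2 + (⅓)*(⅒)) = (105 + 72)*(-2 + 1/30) = 177*(-59/30) = -3481/10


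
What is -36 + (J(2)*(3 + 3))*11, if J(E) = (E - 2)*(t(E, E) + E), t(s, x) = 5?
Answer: -36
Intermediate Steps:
J(E) = (-2 + E)*(5 + E) (J(E) = (E - 2)*(5 + E) = (-2 + E)*(5 + E))
-36 + (J(2)*(3 + 3))*11 = -36 + ((-10 + 2² + 3*2)*(3 + 3))*11 = -36 + ((-10 + 4 + 6)*6)*11 = -36 + (0*6)*11 = -36 + 0*11 = -36 + 0 = -36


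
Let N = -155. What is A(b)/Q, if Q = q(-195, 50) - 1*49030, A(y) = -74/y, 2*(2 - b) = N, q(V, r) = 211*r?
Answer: 1/41340 ≈ 2.4190e-5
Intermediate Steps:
b = 159/2 (b = 2 - 1/2*(-155) = 2 + 155/2 = 159/2 ≈ 79.500)
Q = -38480 (Q = 211*50 - 1*49030 = 10550 - 49030 = -38480)
A(b)/Q = -74/159/2/(-38480) = -74*2/159*(-1/38480) = -148/159*(-1/38480) = 1/41340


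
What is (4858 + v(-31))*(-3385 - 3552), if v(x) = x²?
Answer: -40366403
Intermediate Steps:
(4858 + v(-31))*(-3385 - 3552) = (4858 + (-31)²)*(-3385 - 3552) = (4858 + 961)*(-6937) = 5819*(-6937) = -40366403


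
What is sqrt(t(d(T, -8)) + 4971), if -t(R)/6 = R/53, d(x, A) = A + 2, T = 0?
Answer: sqrt(13965447)/53 ≈ 70.510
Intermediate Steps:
d(x, A) = 2 + A
t(R) = -6*R/53
sqrt(t(d(T, -8)) + 4971) = sqrt(-6*(2 - 8)/53 + 4971) = sqrt(-6/53*(-6) + 4971) = sqrt(36/53 + 4971) = sqrt(263499/53) = sqrt(13965447)/53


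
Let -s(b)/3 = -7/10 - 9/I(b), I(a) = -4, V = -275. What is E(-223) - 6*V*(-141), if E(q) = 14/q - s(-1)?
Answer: -1037598541/4460 ≈ -2.3265e+5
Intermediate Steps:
s(b) = -93/20 (s(b) = -3*(-7/10 - 9/(-4)) = -3*(-7*⅒ - 9*(-¼)) = -3*(-7/10 + 9/4) = -3*31/20 = -93/20)
E(q) = 93/20 + 14/q (E(q) = 14/q - 1*(-93/20) = 14/q + 93/20 = 93/20 + 14/q)
E(-223) - 6*V*(-141) = (93/20 + 14/(-223)) - 6*(-275)*(-141) = (93/20 + 14*(-1/223)) - (-1650)*(-141) = (93/20 - 14/223) - 1*232650 = 20459/4460 - 232650 = -1037598541/4460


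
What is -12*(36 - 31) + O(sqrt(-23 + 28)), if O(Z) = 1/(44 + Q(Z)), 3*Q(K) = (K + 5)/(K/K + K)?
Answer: -1044744/17419 - 3*sqrt(5)/17419 ≈ -59.978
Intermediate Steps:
Q(K) = (5 + K)/(3*(1 + K)) (Q(K) = ((K + 5)/(K/K + K))/3 = ((5 + K)/(1 + K))/3 = (5 + K)/(3*(1 + K)))
O(Z) = 1/(44 + (5 + Z)/(3*(1 + Z)))
-12*(36 - 31) + O(sqrt(-23 + 28)) = -12*(36 - 31) + 3*(1 + sqrt(-23 + 28))/(137 + 133*sqrt(-23 + 28)) = -12*5 + 3*(1 + sqrt(5))/(137 + 133*sqrt(5)) = -60 + 3*(1 + sqrt(5))/(137 + 133*sqrt(5))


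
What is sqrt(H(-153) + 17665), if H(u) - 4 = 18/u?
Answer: sqrt(5106307)/17 ≈ 132.92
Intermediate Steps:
H(u) = 4 + 18/u
sqrt(H(-153) + 17665) = sqrt((4 + 18/(-153)) + 17665) = sqrt((4 + 18*(-1/153)) + 17665) = sqrt((4 - 2/17) + 17665) = sqrt(66/17 + 17665) = sqrt(300371/17) = sqrt(5106307)/17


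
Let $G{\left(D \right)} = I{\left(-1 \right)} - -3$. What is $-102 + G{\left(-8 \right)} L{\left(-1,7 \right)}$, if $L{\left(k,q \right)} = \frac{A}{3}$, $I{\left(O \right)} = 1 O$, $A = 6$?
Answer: $-98$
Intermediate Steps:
$I{\left(O \right)} = O$
$G{\left(D \right)} = 2$ ($G{\left(D \right)} = -1 - -3 = -1 + 3 = 2$)
$L{\left(k,q \right)} = 2$ ($L{\left(k,q \right)} = \frac{6}{3} = 6 \cdot \frac{1}{3} = 2$)
$-102 + G{\left(-8 \right)} L{\left(-1,7 \right)} = -102 + 2 \cdot 2 = -102 + 4 = -98$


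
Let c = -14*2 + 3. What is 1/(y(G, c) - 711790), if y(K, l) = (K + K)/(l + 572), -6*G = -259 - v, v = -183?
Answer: -1641/1168047314 ≈ -1.4049e-6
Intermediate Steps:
c = -25 (c = -28 + 3 = -25)
G = 38/3 (G = -(-259 - 1*(-183))/6 = -(-259 + 183)/6 = -⅙*(-76) = 38/3 ≈ 12.667)
y(K, l) = 2*K/(572 + l) (y(K, l) = (2*K)/(572 + l) = 2*K/(572 + l))
1/(y(G, c) - 711790) = 1/(2*(38/3)/(572 - 25) - 711790) = 1/(2*(38/3)/547 - 711790) = 1/(2*(38/3)*(1/547) - 711790) = 1/(76/1641 - 711790) = 1/(-1168047314/1641) = -1641/1168047314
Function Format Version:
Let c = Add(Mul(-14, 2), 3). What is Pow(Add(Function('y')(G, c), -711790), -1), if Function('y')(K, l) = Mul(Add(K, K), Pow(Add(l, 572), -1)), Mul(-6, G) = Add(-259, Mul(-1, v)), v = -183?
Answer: Rational(-1641, 1168047314) ≈ -1.4049e-6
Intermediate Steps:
c = -25 (c = Add(-28, 3) = -25)
G = Rational(38, 3) (G = Mul(Rational(-1, 6), Add(-259, Mul(-1, -183))) = Mul(Rational(-1, 6), Add(-259, 183)) = Mul(Rational(-1, 6), -76) = Rational(38, 3) ≈ 12.667)
Function('y')(K, l) = Mul(2, K, Pow(Add(572, l), -1)) (Function('y')(K, l) = Mul(Mul(2, K), Pow(Add(572, l), -1)) = Mul(2, K, Pow(Add(572, l), -1)))
Pow(Add(Function('y')(G, c), -711790), -1) = Pow(Add(Mul(2, Rational(38, 3), Pow(Add(572, -25), -1)), -711790), -1) = Pow(Add(Mul(2, Rational(38, 3), Pow(547, -1)), -711790), -1) = Pow(Add(Mul(2, Rational(38, 3), Rational(1, 547)), -711790), -1) = Pow(Add(Rational(76, 1641), -711790), -1) = Pow(Rational(-1168047314, 1641), -1) = Rational(-1641, 1168047314)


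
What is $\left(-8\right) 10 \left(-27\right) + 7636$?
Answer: $9796$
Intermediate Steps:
$\left(-8\right) 10 \left(-27\right) + 7636 = \left(-80\right) \left(-27\right) + 7636 = 2160 + 7636 = 9796$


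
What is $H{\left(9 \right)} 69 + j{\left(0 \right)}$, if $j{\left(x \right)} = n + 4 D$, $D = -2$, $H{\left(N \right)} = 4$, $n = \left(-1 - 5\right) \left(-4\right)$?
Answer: $292$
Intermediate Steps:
$n = 24$ ($n = \left(-6\right) \left(-4\right) = 24$)
$j{\left(x \right)} = 16$ ($j{\left(x \right)} = 24 + 4 \left(-2\right) = 24 - 8 = 16$)
$H{\left(9 \right)} 69 + j{\left(0 \right)} = 4 \cdot 69 + 16 = 276 + 16 = 292$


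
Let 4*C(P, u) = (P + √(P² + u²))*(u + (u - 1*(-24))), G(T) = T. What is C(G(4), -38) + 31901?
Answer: 31849 - 26*√365 ≈ 31352.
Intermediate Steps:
C(P, u) = (24 + 2*u)*(P + √(P² + u²))/4 (C(P, u) = ((P + √(P² + u²))*(u + (u - 1*(-24))))/4 = ((P + √(P² + u²))*(u + (u + 24)))/4 = ((P + √(P² + u²))*(u + (24 + u)))/4 = ((P + √(P² + u²))*(24 + 2*u))/4 = ((24 + 2*u)*(P + √(P² + u²)))/4 = (24 + 2*u)*(P + √(P² + u²))/4)
C(G(4), -38) + 31901 = (6*4 + 6*√(4² + (-38)²) + (½)*4*(-38) + (½)*(-38)*√(4² + (-38)²)) + 31901 = (24 + 6*√(16 + 1444) - 76 + (½)*(-38)*√(16 + 1444)) + 31901 = (24 + 6*√1460 - 76 + (½)*(-38)*√1460) + 31901 = (24 + 6*(2*√365) - 76 + (½)*(-38)*(2*√365)) + 31901 = (24 + 12*√365 - 76 - 38*√365) + 31901 = (-52 - 26*√365) + 31901 = 31849 - 26*√365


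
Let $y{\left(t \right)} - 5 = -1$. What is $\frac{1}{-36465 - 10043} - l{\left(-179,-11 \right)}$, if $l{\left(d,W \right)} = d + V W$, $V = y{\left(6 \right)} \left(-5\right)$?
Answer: $- \frac{1906829}{46508} \approx -41.0$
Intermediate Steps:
$y{\left(t \right)} = 4$ ($y{\left(t \right)} = 5 - 1 = 4$)
$V = -20$ ($V = 4 \left(-5\right) = -20$)
$l{\left(d,W \right)} = d - 20 W$
$\frac{1}{-36465 - 10043} - l{\left(-179,-11 \right)} = \frac{1}{-36465 - 10043} - \left(-179 - -220\right) = \frac{1}{-46508} - \left(-179 + 220\right) = - \frac{1}{46508} - 41 = - \frac{1906829}{46508}$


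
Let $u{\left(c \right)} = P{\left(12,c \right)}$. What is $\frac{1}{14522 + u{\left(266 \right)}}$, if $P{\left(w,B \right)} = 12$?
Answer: $\frac{1}{14534} \approx 6.8804 \cdot 10^{-5}$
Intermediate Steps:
$u{\left(c \right)} = 12$
$\frac{1}{14522 + u{\left(266 \right)}} = \frac{1}{14522 + 12} = \frac{1}{14534}$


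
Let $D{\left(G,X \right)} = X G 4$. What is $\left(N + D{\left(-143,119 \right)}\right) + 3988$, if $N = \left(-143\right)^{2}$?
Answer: $-43631$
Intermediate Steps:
$D{\left(G,X \right)} = 4 G X$ ($D{\left(G,X \right)} = G X 4 = 4 G X$)
$N = 20449$
$\left(N + D{\left(-143,119 \right)}\right) + 3988 = \left(20449 + 4 \left(-143\right) 119\right) + 3988 = \left(20449 - 68068\right) + 3988 = -47619 + 3988 = -43631$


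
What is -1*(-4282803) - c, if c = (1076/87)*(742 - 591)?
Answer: 372441385/87 ≈ 4.2809e+6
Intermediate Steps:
c = 162476/87 (c = (1076*(1/87))*151 = (1076/87)*151 = 162476/87 ≈ 1867.5)
-1*(-4282803) - c = -1*(-4282803) - 1*162476/87 = 4282803 - 162476/87 = 372441385/87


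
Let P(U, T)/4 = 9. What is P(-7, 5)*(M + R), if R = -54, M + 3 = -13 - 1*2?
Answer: -2592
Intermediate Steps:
M = -18 (M = -3 + (-13 - 1*2) = -3 + (-13 - 2) = -3 - 15 = -18)
P(U, T) = 36 (P(U, T) = 4*9 = 36)
P(-7, 5)*(M + R) = 36*(-18 - 54) = 36*(-72) = -2592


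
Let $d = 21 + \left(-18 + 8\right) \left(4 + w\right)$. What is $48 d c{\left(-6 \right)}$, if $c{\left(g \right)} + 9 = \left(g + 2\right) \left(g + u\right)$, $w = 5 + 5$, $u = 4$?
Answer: $5712$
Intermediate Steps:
$w = 10$
$c{\left(g \right)} = -9 + \left(2 + g\right) \left(4 + g\right)$ ($c{\left(g \right)} = -9 + \left(g + 2\right) \left(g + 4\right) = -9 + \left(2 + g\right) \left(4 + g\right)$)
$d = -119$ ($d = 21 + \left(-18 + 8\right) \left(4 + 10\right) = 21 - 140 = -119$)
$48 d c{\left(-6 \right)} = 48 \left(-119\right) \left(-1 + \left(-6\right)^{2} + 6 \left(-6\right)\right) = - 5712 \left(-1 + 36 - 36\right) = \left(-5712\right) \left(-1\right) = 5712$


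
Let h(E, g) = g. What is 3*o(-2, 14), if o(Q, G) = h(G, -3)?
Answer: -9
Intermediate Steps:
o(Q, G) = -3
3*o(-2, 14) = 3*(-3) = -9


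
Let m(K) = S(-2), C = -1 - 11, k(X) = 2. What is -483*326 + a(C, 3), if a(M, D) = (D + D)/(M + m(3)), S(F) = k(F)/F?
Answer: -2046960/13 ≈ -1.5746e+5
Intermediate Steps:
S(F) = 2/F
C = -12
m(K) = -1 (m(K) = 2/(-2) = 2*(-½) = -1)
a(M, D) = 2*D/(-1 + M) (a(M, D) = (D + D)/(M - 1) = (2*D)/(-1 + M) = 2*D/(-1 + M))
-483*326 + a(C, 3) = -483*326 + 2*3/(-1 - 12) = -157458 + 2*3/(-13) = -157458 + 2*3*(-1/13) = -157458 - 6/13 = -2046960/13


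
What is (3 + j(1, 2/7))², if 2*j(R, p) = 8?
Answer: 49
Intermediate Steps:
j(R, p) = 4 (j(R, p) = (½)*8 = 4)
(3 + j(1, 2/7))² = (3 + 4)² = 7² = 49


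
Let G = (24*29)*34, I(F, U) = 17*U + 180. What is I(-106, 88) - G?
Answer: -21988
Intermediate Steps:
I(F, U) = 180 + 17*U
G = 23664 (G = 696*34 = 23664)
I(-106, 88) - G = (180 + 17*88) - 1*23664 = (180 + 1496) - 23664 = 1676 - 23664 = -21988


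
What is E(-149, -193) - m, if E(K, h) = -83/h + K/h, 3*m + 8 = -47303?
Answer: 9131719/579 ≈ 15772.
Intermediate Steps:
m = -47311/3 (m = -8/3 + (⅓)*(-47303) = -8/3 - 47303/3 = -47311/3 ≈ -15770.)
E(-149, -193) - m = (-83 - 149)/(-193) - 1*(-47311/3) = -1/193*(-232) + 47311/3 = 232/193 + 47311/3 = 9131719/579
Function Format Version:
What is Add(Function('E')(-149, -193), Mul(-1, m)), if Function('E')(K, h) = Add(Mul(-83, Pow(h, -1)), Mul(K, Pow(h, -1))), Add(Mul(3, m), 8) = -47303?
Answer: Rational(9131719, 579) ≈ 15772.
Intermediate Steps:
m = Rational(-47311, 3) (m = Add(Rational(-8, 3), Mul(Rational(1, 3), -47303)) = Add(Rational(-8, 3), Rational(-47303, 3)) = Rational(-47311, 3) ≈ -15770.)
Add(Function('E')(-149, -193), Mul(-1, m)) = Add(Mul(Pow(-193, -1), Add(-83, -149)), Mul(-1, Rational(-47311, 3))) = Add(Mul(Rational(-1, 193), -232), Rational(47311, 3)) = Add(Rational(232, 193), Rational(47311, 3)) = Rational(9131719, 579)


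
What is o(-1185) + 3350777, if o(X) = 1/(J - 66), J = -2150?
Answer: 7425321831/2216 ≈ 3.3508e+6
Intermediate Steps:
o(X) = -1/2216 (o(X) = 1/(-2150 - 66) = 1/(-2216) = -1/2216)
o(-1185) + 3350777 = -1/2216 + 3350777 = 7425321831/2216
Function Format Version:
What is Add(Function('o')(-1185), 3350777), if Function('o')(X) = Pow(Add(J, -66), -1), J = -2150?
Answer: Rational(7425321831, 2216) ≈ 3.3508e+6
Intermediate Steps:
Function('o')(X) = Rational(-1, 2216) (Function('o')(X) = Pow(Add(-2150, -66), -1) = Pow(-2216, -1) = Rational(-1, 2216))
Add(Function('o')(-1185), 3350777) = Add(Rational(-1, 2216), 3350777) = Rational(7425321831, 2216)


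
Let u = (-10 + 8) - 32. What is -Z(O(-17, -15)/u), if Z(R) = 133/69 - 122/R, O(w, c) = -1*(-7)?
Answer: -287143/483 ≈ -594.50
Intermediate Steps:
O(w, c) = 7
u = -34 (u = -2 - 32 = -34)
Z(R) = 133/69 - 122/R (Z(R) = 133*(1/69) - 122/R = 133/69 - 122/R)
-Z(O(-17, -15)/u) = -(133/69 - 122/(7/(-34))) = -(133/69 - 122/(7*(-1/34))) = -(133/69 - 122/(-7/34)) = -(133/69 - 122*(-34/7)) = -(133/69 + 4148/7) = -1*287143/483 = -287143/483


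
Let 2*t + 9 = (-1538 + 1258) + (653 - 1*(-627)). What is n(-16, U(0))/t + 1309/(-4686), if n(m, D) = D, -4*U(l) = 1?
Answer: -59071/211083 ≈ -0.27985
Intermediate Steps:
U(l) = -¼ (U(l) = -¼*1 = -¼)
t = 991/2 (t = -9/2 + ((-1538 + 1258) + (653 - 1*(-627)))/2 = -9/2 + (-280 + (653 + 627))/2 = -9/2 + (-280 + 1280)/2 = -9/2 + (½)*1000 = -9/2 + 500 = 991/2 ≈ 495.50)
n(-16, U(0))/t + 1309/(-4686) = -1/(4*991/2) + 1309/(-4686) = -¼*2/991 + 1309*(-1/4686) = -1/1982 - 119/426 = -59071/211083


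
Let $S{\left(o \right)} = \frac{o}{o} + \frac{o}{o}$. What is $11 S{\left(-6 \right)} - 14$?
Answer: $8$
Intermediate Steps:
$S{\left(o \right)} = 2$ ($S{\left(o \right)} = 1 + 1 = 2$)
$11 S{\left(-6 \right)} - 14 = 11 \cdot 2 - 14 = 22 - 14 = 8$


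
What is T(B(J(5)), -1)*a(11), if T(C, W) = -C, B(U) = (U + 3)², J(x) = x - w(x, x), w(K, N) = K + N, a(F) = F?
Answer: -44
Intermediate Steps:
J(x) = -x (J(x) = x - (x + x) = x - 2*x = -x)
B(U) = (3 + U)²
T(B(J(5)), -1)*a(11) = -(3 - 1*5)²*11 = -(3 - 5)²*11 = -1*(-2)²*11 = -1*4*11 = -4*11 = -44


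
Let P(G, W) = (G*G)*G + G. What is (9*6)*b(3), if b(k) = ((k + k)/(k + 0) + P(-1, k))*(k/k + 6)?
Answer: 0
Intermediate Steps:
P(G, W) = G + G**3 (P(G, W) = G**2*G + G = G**3 + G = G + G**3)
b(k) = 0 (b(k) = ((k + k)/(k + 0) + (-1 + (-1)**3))*(k/k + 6) = ((2*k)/k + (-1 - 1))*(1 + 6) = (2 - 2)*7 = 0*7 = 0)
(9*6)*b(3) = (9*6)*0 = 54*0 = 0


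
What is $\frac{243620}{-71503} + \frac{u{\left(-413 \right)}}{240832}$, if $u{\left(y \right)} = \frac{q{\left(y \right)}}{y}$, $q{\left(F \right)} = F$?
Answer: $- \frac{58671420337}{17220210496} \approx -3.4071$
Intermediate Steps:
$u{\left(y \right)} = 1$ ($u{\left(y \right)} = \frac{y}{y} = 1$)
$\frac{243620}{-71503} + \frac{u{\left(-413 \right)}}{240832} = \frac{243620}{-71503} + 1 \cdot \frac{1}{240832} = 243620 \left(- \frac{1}{71503}\right) + 1 \cdot \frac{1}{240832} = - \frac{243620}{71503} + \frac{1}{240832} = - \frac{58671420337}{17220210496}$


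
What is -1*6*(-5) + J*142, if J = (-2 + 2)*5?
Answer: 30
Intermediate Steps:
J = 0 (J = 0*5 = 0)
-1*6*(-5) + J*142 = -1*6*(-5) + 0*142 = -6*(-5) + 0 = 30 + 0 = 30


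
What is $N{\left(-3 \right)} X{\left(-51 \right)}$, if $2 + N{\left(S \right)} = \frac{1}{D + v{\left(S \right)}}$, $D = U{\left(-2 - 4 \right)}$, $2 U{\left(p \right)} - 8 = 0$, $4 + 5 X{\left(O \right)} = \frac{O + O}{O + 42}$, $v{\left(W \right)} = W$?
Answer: $- \frac{22}{15} \approx -1.4667$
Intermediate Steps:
$X{\left(O \right)} = - \frac{4}{5} + \frac{2 O}{5 \left(42 + O\right)}$ ($X{\left(O \right)} = - \frac{4}{5} + \frac{\left(O + O\right) \frac{1}{O + 42}}{5} = - \frac{4}{5} + \frac{2 O \frac{1}{42 + O}}{5} = - \frac{4}{5} + \frac{2 O}{5 \left(42 + O\right)}$)
$U{\left(p \right)} = 4$ ($U{\left(p \right)} = 4 + \frac{1}{2} \cdot 0 = 4 + 0 = 4$)
$D = 4$
$N{\left(S \right)} = -2 + \frac{1}{4 + S}$
$N{\left(-3 \right)} X{\left(-51 \right)} = \frac{-7 - -6}{4 - 3} \frac{2 \left(-84 - -51\right)}{5 \left(42 - 51\right)} = \frac{-7 + 6}{1} \frac{2 \left(-84 + 51\right)}{5 \left(-9\right)} = 1 \left(-1\right) \frac{2}{5} \left(- \frac{1}{9}\right) \left(-33\right) = \left(-1\right) \frac{22}{15} = - \frac{22}{15}$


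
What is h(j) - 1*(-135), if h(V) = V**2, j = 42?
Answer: 1899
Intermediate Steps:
h(j) - 1*(-135) = 42**2 - 1*(-135) = 1764 + 135 = 1899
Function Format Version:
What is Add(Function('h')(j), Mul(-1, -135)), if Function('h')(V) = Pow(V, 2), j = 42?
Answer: 1899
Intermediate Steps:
Add(Function('h')(j), Mul(-1, -135)) = Add(Pow(42, 2), Mul(-1, -135)) = Add(1764, 135) = 1899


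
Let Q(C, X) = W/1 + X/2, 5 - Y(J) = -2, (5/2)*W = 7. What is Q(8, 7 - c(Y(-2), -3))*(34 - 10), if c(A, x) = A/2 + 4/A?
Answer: 3582/35 ≈ 102.34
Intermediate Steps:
W = 14/5 (W = (⅖)*7 = 14/5 ≈ 2.8000)
Y(J) = 7 (Y(J) = 5 - 1*(-2) = 5 + 2 = 7)
c(A, x) = A/2 + 4/A (c(A, x) = A*(½) + 4/A = A/2 + 4/A)
Q(C, X) = 14/5 + X/2 (Q(C, X) = (14/5)/1 + X/2 = (14/5)*1 + X*(½) = 14/5 + X/2)
Q(8, 7 - c(Y(-2), -3))*(34 - 10) = (14/5 + (7 - ((½)*7 + 4/7))/2)*(34 - 10) = (14/5 + (7 - (7/2 + 4*(⅐)))/2)*24 = (14/5 + (7 - (7/2 + 4/7))/2)*24 = (14/5 + (7 - 1*57/14)/2)*24 = (14/5 + (7 - 57/14)/2)*24 = (14/5 + (½)*(41/14))*24 = (14/5 + 41/28)*24 = (597/140)*24 = 3582/35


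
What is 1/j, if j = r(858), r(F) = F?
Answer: 1/858 ≈ 0.0011655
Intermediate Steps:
j = 858
1/j = 1/858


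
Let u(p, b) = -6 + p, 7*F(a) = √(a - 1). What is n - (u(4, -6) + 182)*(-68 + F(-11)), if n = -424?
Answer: 11816 - 360*I*√3/7 ≈ 11816.0 - 89.077*I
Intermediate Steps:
F(a) = √(-1 + a)/7 (F(a) = √(a - 1)/7 = √(-1 + a)/7)
n - (u(4, -6) + 182)*(-68 + F(-11)) = -424 - ((-6 + 4) + 182)*(-68 + √(-1 - 11)/7) = -424 - (-2 + 182)*(-68 + √(-12)/7) = -424 - 180*(-68 + (2*I*√3)/7) = -424 - 180*(-68 + 2*I*√3/7) = -424 - (-12240 + 360*I*√3/7) = -424 + (12240 - 360*I*√3/7) = 11816 - 360*I*√3/7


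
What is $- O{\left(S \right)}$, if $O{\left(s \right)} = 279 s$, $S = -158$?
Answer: $44082$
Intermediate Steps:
$- O{\left(S \right)} = - 279 \left(-158\right) = \left(-1\right) \left(-44082\right) = 44082$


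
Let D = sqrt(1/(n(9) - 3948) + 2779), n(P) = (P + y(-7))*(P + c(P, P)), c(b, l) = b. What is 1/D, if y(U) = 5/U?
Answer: 4*sqrt(122820405582)/73899161 ≈ 0.018970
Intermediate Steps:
n(P) = 2*P*(-5/7 + P) (n(P) = (P + 5/(-7))*(P + P) = (P + 5*(-1/7))*(2*P) = (P - 5/7)*(2*P) = (-5/7 + P)*(2*P) = 2*P*(-5/7 + P))
D = sqrt(122820405582)/6648 (D = sqrt(1/((2/7)*9*(-5 + 7*9) - 3948) + 2779) = sqrt(1/((2/7)*9*(-5 + 63) - 3948) + 2779) = sqrt(1/((2/7)*9*58 - 3948) + 2779) = sqrt(1/(1044/7 - 3948) + 2779) = sqrt(1/(-26592/7) + 2779) = sqrt(-7/26592 + 2779) = sqrt(73899161/26592) = sqrt(122820405582)/6648 ≈ 52.716)
1/D = 1/(sqrt(122820405582)/6648) = 4*sqrt(122820405582)/73899161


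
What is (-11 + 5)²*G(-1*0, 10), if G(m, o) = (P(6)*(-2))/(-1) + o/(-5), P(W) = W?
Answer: 360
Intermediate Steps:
G(m, o) = 12 - o/5 (G(m, o) = (6*(-2))/(-1) + o/(-5) = -12*(-1) + o*(-⅕) = 12 - o/5)
(-11 + 5)²*G(-1*0, 10) = (-11 + 5)²*(12 - ⅕*10) = (-6)²*(12 - 2) = 36*10 = 360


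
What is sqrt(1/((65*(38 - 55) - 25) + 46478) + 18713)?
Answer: 5*sqrt(384821824245)/22674 ≈ 136.80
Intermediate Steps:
sqrt(1/((65*(38 - 55) - 25) + 46478) + 18713) = sqrt(1/((65*(-17) - 25) + 46478) + 18713) = sqrt(1/((-1105 - 25) + 46478) + 18713) = sqrt(1/(-1130 + 46478) + 18713) = sqrt(1/45348 + 18713) = sqrt(848597125/45348) = 5*sqrt(384821824245)/22674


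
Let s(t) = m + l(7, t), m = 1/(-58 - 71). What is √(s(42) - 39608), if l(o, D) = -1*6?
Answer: I*√659216703/129 ≈ 199.03*I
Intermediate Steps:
l(o, D) = -6
m = -1/129 (m = 1/(-129) = -1/129 ≈ -0.0077519)
s(t) = -775/129 (s(t) = -1/129 - 6 = -775/129)
√(s(42) - 39608) = √(-775/129 - 39608) = √(-5110207/129) = I*√659216703/129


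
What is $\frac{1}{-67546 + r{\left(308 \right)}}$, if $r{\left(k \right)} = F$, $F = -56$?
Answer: $- \frac{1}{67602} \approx -1.4792 \cdot 10^{-5}$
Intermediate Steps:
$r{\left(k \right)} = -56$
$\frac{1}{-67546 + r{\left(308 \right)}} = \frac{1}{-67546 - 56} = \frac{1}{-67602} = - \frac{1}{67602}$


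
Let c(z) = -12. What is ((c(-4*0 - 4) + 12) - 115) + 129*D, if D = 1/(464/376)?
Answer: -607/58 ≈ -10.466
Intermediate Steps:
D = 47/58 (D = 1/(464*(1/376)) = 1/(58/47) = 47/58 ≈ 0.81034)
((c(-4*0 - 4) + 12) - 115) + 129*D = ((-12 + 12) - 115) + 129*(47/58) = (0 - 115) + 6063/58 = -115 + 6063/58 = -607/58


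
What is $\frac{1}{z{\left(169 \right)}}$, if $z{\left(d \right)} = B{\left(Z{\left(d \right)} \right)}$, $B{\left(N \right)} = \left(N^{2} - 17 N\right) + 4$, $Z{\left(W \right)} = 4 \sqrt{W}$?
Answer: $\frac{1}{1824} \approx 0.00054825$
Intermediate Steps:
$B{\left(N \right)} = 4 + N^{2} - 17 N$
$z{\left(d \right)} = 4 - 68 \sqrt{d} + 16 d$ ($z{\left(d \right)} = 4 + \left(4 \sqrt{d}\right)^{2} - 17 \cdot 4 \sqrt{d} = 4 + 16 d - 68 \sqrt{d} = 4 - 68 \sqrt{d} + 16 d$)
$\frac{1}{z{\left(169 \right)}} = \frac{1}{4 - 68 \sqrt{169} + 16 \cdot 169} = \frac{1}{4 - 884 + 2704} = \frac{1}{1824}$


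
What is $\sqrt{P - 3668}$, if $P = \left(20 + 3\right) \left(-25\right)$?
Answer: $i \sqrt{4243} \approx 65.138 i$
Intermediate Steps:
$P = -575$ ($P = 23 \left(-25\right) = -575$)
$\sqrt{P - 3668} = \sqrt{-575 - 3668} = \sqrt{-4243} = i \sqrt{4243}$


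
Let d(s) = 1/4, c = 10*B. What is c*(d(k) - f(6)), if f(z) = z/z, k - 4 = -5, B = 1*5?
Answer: -75/2 ≈ -37.500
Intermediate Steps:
B = 5
k = -1 (k = 4 - 5 = -1)
c = 50 (c = 10*5 = 50)
f(z) = 1
d(s) = ¼ (d(s) = 1*(¼) = ¼)
c*(d(k) - f(6)) = 50*(¼ - 1*1) = 50*(¼ - 1) = 50*(-¾) = -75/2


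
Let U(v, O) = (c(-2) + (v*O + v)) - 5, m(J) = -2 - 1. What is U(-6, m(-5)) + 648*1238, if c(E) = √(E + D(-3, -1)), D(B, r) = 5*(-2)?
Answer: 802231 + 2*I*√3 ≈ 8.0223e+5 + 3.4641*I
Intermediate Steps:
m(J) = -3
D(B, r) = -10
c(E) = √(-10 + E) (c(E) = √(E - 10) = √(-10 + E))
U(v, O) = -5 + v + O*v + 2*I*√3 (U(v, O) = (√(-10 - 2) + (v*O + v)) - 5 = (√(-12) + (O*v + v)) - 5 = (2*I*√3 + (v + O*v)) - 5 = (v + O*v + 2*I*√3) - 5 = -5 + v + O*v + 2*I*√3)
U(-6, m(-5)) + 648*1238 = (-5 - 6 - 3*(-6) + 2*I*√3) + 648*1238 = (-5 - 6 + 18 + 2*I*√3) + 802224 = (7 + 2*I*√3) + 802224 = 802231 + 2*I*√3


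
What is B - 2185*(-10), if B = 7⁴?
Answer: 24251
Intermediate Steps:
B = 2401
B - 2185*(-10) = 2401 - 2185*(-10) = 2401 - 1*(-21850) = 2401 + 21850 = 24251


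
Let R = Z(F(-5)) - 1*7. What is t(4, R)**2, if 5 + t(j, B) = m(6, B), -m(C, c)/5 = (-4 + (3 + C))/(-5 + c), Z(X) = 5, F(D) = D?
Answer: 100/49 ≈ 2.0408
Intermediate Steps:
m(C, c) = -5*(-1 + C)/(-5 + c) (m(C, c) = -5*(-4 + (3 + C))/(-5 + c) = -5*(-1 + C)/(-5 + c))
R = -2 (R = 5 - 1*7 = 5 - 7 = -2)
t(j, B) = -5 - 25/(-5 + B) (t(j, B) = -5 + 5*(1 - 1*6)/(-5 + B) = -5 + 5*(1 - 6)/(-5 + B) = -5 + 5*(-5)/(-5 + B) = -5 - 25/(-5 + B))
t(4, R)**2 = (-5*(-2)/(-5 - 2))**2 = (-5*(-2)/(-7))**2 = (-5*(-2)*(-1/7))**2 = (-10/7)**2 = 100/49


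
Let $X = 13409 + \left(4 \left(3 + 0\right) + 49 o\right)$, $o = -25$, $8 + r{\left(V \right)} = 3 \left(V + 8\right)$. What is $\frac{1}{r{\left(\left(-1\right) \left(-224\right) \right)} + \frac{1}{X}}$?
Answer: $\frac{12196}{8390849} \approx 0.0014535$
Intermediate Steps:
$r{\left(V \right)} = 16 + 3 V$ ($r{\left(V \right)} = -8 + 3 \left(V + 8\right) = -8 + 3 \left(8 + V\right) = -8 + \left(24 + 3 V\right) = 16 + 3 V$)
$X = 12196$ ($X = 13409 + \left(4 \left(3 + 0\right) + 49 \left(-25\right)\right) = 13409 + \left(4 \cdot 3 - 1225\right) = 13409 + \left(12 - 1225\right) = 13409 - 1213 = 12196$)
$\frac{1}{r{\left(\left(-1\right) \left(-224\right) \right)} + \frac{1}{X}} = \frac{1}{\left(16 + 3 \left(\left(-1\right) \left(-224\right)\right)\right) + \frac{1}{12196}} = \frac{1}{\left(16 + 3 \cdot 224\right) + \frac{1}{12196}} = \frac{1}{\left(16 + 672\right) + \frac{1}{12196}} = \frac{1}{688 + \frac{1}{12196}} = \frac{1}{\frac{8390849}{12196}} = \frac{12196}{8390849}$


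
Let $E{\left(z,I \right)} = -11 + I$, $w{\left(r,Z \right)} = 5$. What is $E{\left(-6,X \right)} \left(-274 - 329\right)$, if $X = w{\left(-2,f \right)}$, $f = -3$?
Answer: $3618$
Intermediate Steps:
$X = 5$
$E{\left(-6,X \right)} \left(-274 - 329\right) = \left(-11 + 5\right) \left(-274 - 329\right) = \left(-6\right) \left(-603\right) = 3618$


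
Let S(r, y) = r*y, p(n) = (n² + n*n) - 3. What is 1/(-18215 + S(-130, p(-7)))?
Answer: -1/30565 ≈ -3.2717e-5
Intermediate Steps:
p(n) = -3 + 2*n² (p(n) = (n² + n²) - 3 = 2*n² - 3 = -3 + 2*n²)
1/(-18215 + S(-130, p(-7))) = 1/(-18215 - 130*(-3 + 2*(-7)²)) = 1/(-18215 - 130*(-3 + 2*49)) = 1/(-18215 - 130*(-3 + 98)) = 1/(-18215 - 130*95) = 1/(-18215 - 12350) = 1/(-30565) = -1/30565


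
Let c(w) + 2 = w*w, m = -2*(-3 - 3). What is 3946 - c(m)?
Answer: 3804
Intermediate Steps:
m = 12 (m = -2*(-6) = 12)
c(w) = -2 + w**2 (c(w) = -2 + w*w = -2 + w**2)
3946 - c(m) = 3946 - (-2 + 12**2) = 3946 - (-2 + 144) = 3946 - 1*142 = 3946 - 142 = 3804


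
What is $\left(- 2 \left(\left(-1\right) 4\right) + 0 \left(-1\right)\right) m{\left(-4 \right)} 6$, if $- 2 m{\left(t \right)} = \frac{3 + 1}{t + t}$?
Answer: $12$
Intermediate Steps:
$m{\left(t \right)} = - \frac{1}{t}$ ($m{\left(t \right)} = - \frac{\left(3 + 1\right) \frac{1}{t + t}}{2} = - \frac{4 \frac{1}{2 t}}{2} = - \frac{2 \frac{1}{t}}{2} = - \frac{1}{t}$)
$\left(- 2 \left(\left(-1\right) 4\right) + 0 \left(-1\right)\right) m{\left(-4 \right)} 6 = \left(- 2 \left(\left(-1\right) 4\right) + 0 \left(-1\right)\right) \left(- \frac{1}{-4}\right) 6 = \left(\left(-2\right) \left(-4\right) + 0\right) \left(\left(-1\right) \left(- \frac{1}{4}\right)\right) 6 = \left(8 + 0\right) \frac{1}{4} \cdot 6 = 8 \cdot \frac{1}{4} \cdot 6 = 2 \cdot 6 = 12$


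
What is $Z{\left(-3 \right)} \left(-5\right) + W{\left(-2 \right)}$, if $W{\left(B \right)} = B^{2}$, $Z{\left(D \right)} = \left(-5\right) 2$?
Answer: $54$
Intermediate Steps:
$Z{\left(D \right)} = -10$
$Z{\left(-3 \right)} \left(-5\right) + W{\left(-2 \right)} = \left(-10\right) \left(-5\right) + \left(-2\right)^{2} = 50 + 4 = 54$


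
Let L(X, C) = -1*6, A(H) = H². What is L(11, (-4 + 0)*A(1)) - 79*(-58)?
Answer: 4576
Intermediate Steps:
L(X, C) = -6
L(11, (-4 + 0)*A(1)) - 79*(-58) = -6 - 79*(-58) = -6 + 4582 = 4576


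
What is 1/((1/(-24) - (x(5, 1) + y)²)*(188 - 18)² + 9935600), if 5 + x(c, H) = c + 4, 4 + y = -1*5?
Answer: 6/55271375 ≈ 1.0856e-7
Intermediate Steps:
y = -9 (y = -4 - 1*5 = -4 - 5 = -9)
x(c, H) = -1 + c (x(c, H) = -5 + (c + 4) = -5 + (4 + c) = -1 + c)
1/((1/(-24) - (x(5, 1) + y)²)*(188 - 18)² + 9935600) = 1/((1/(-24) - ((-1 + 5) - 9)²)*(188 - 18)² + 9935600) = 1/((-1/24 - (4 - 9)²)*170² + 9935600) = 1/((-1/24 - 1*(-5)²)*28900 + 9935600) = 1/((-1/24 - 1*25)*28900 + 9935600) = 1/((-1/24 - 25)*28900 + 9935600) = 1/(-601/24*28900 + 9935600) = 1/(-4342225/6 + 9935600) = 1/(55271375/6) = 6/55271375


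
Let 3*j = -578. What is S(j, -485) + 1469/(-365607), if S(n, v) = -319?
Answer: -116630102/365607 ≈ -319.00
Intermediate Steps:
j = -578/3 (j = (⅓)*(-578) = -578/3 ≈ -192.67)
S(j, -485) + 1469/(-365607) = -319 + 1469/(-365607) = -319 + 1469*(-1/365607) = -319 - 1469/365607 = -116630102/365607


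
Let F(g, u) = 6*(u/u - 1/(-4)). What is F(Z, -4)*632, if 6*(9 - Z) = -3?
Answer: 4740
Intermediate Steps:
Z = 19/2 (Z = 9 - ⅙*(-3) = 9 + ½ = 19/2 ≈ 9.5000)
F(g, u) = 15/2 (F(g, u) = 6*(1 - 1*(-¼)) = 6*(1 + ¼) = 6*(5/4) = 15/2)
F(Z, -4)*632 = (15/2)*632 = 4740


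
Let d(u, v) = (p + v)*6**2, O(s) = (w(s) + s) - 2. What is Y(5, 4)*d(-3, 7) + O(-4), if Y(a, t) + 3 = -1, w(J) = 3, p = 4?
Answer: -1587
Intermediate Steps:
Y(a, t) = -4 (Y(a, t) = -3 - 1 = -4)
O(s) = 1 + s (O(s) = (3 + s) - 2 = 1 + s)
d(u, v) = 144 + 36*v (d(u, v) = (4 + v)*6**2 = (4 + v)*36 = 144 + 36*v)
Y(5, 4)*d(-3, 7) + O(-4) = -4*(144 + 36*7) + (1 - 4) = -4*(144 + 252) - 3 = -4*396 - 3 = -1584 - 3 = -1587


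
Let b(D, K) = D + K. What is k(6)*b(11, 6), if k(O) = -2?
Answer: -34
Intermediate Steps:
k(6)*b(11, 6) = -2*(11 + 6) = -2*17 = -34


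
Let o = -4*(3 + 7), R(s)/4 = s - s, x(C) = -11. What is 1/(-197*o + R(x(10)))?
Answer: 1/7880 ≈ 0.00012690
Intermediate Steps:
R(s) = 0 (R(s) = 4*(s - s) = 4*0 = 0)
o = -40 (o = -4*10 = -40)
1/(-197*o + R(x(10))) = 1/(-197*(-40) + 0) = 1/(7880 + 0) = 1/7880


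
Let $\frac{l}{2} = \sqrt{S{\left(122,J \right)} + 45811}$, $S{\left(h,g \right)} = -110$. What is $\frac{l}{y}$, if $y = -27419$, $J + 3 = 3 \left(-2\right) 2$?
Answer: $- \frac{2 \sqrt{45701}}{27419} \approx -0.015593$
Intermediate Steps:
$J = -15$ ($J = -3 + 3 \left(-2\right) 2 = -3 - 12 = -15$)
$l = 2 \sqrt{45701}$ ($l = 2 \sqrt{-110 + 45811} = 2 \sqrt{45701} \approx 427.56$)
$\frac{l}{y} = \frac{2 \sqrt{45701}}{-27419} = 2 \sqrt{45701} \left(- \frac{1}{27419}\right) = - \frac{2 \sqrt{45701}}{27419}$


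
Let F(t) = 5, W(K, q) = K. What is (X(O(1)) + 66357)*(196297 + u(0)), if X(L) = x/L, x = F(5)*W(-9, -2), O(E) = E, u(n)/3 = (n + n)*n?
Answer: 13016846664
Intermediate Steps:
u(n) = 6*n**2 (u(n) = 3*((n + n)*n) = 3*((2*n)*n) = 3*(2*n**2) = 6*n**2)
x = -45 (x = 5*(-9) = -45)
X(L) = -45/L
(X(O(1)) + 66357)*(196297 + u(0)) = (-45/1 + 66357)*(196297 + 6*0**2) = (-45*1 + 66357)*(196297 + 6*0) = (-45 + 66357)*(196297 + 0) = 66312*196297 = 13016846664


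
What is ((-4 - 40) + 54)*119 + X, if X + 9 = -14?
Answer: 1167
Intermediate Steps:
X = -23 (X = -9 - 14 = -23)
((-4 - 40) + 54)*119 + X = ((-4 - 40) + 54)*119 - 23 = (-44 + 54)*119 - 23 = 10*119 - 23 = 1190 - 23 = 1167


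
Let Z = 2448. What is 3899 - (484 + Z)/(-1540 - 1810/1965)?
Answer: 1181158247/302791 ≈ 3900.9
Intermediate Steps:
3899 - (484 + Z)/(-1540 - 1810/1965) = 3899 - (484 + 2448)/(-1540 - 1810/1965) = 3899 - 2932/(-1540 - 1810*1/1965) = 3899 - 2932/(-1540 - 362/393) = 3899 - 2932/(-605582/393) = 3899 - 2932*(-393)/605582 = 3899 - 1*(-576138/302791) = 3899 + 576138/302791 = 1181158247/302791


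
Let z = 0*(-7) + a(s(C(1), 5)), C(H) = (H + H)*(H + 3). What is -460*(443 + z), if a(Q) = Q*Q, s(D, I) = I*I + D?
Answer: -704720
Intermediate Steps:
C(H) = 2*H*(3 + H) (C(H) = (2*H)*(3 + H) = 2*H*(3 + H))
s(D, I) = D + I² (s(D, I) = I² + D = D + I²)
a(Q) = Q²
z = 1089 (z = 0*(-7) + (2*1*(3 + 1) + 5²)² = 0 + (2*1*4 + 25)² = 0 + (8 + 25)² = 0 + 33² = 0 + 1089 = 1089)
-460*(443 + z) = -460*(443 + 1089) = -460*1532 = -704720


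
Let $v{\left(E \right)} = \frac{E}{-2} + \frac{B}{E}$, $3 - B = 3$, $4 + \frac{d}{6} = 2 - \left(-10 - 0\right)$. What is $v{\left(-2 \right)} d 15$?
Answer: $720$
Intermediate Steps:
$d = 48$ ($d = -24 + 6 \left(2 - \left(-10 - 0\right)\right) = -24 + 6 \left(2 - \left(-10 + 0\right)\right) = -24 + 6 \left(2 - -10\right) = -24 + 6 \left(2 + 10\right) = -24 + 6 \cdot 12 = -24 + 72 = 48$)
$B = 0$ ($B = 3 - 3 = 0$)
$v{\left(E \right)} = - \frac{E}{2}$ ($v{\left(E \right)} = \frac{E}{-2} + \frac{0}{E} = E \left(- \frac{1}{2}\right) + 0 = - \frac{E}{2} + 0 = - \frac{E}{2}$)
$v{\left(-2 \right)} d 15 = \left(- \frac{1}{2}\right) \left(-2\right) 48 \cdot 15 = 1 \cdot 48 \cdot 15 = 48 \cdot 15 = 720$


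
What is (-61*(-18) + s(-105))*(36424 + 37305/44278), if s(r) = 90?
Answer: 958014591138/22139 ≈ 4.3273e+7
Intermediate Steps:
(-61*(-18) + s(-105))*(36424 + 37305/44278) = (-61*(-18) + 90)*(36424 + 37305/44278) = (1098 + 90)*(36424 + 37305*(1/44278)) = 1188*(36424 + 37305/44278) = 1188*(1612819177/44278) = 958014591138/22139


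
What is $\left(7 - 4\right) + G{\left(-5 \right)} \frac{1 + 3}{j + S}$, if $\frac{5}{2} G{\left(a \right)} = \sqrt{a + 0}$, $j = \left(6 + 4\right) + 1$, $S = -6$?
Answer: $3 + \frac{8 i \sqrt{5}}{25} \approx 3.0 + 0.71554 i$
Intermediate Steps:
$j = 11$ ($j = 10 + 1 = 11$)
$G{\left(a \right)} = \frac{2 \sqrt{a}}{5}$ ($G{\left(a \right)} = \frac{2 \sqrt{a + 0}}{5} = \frac{2 \sqrt{a}}{5}$)
$\left(7 - 4\right) + G{\left(-5 \right)} \frac{1 + 3}{j + S} = \left(7 - 4\right) + \frac{2 \sqrt{-5}}{5} \frac{1 + 3}{11 - 6} = 3 + \frac{2 i \sqrt{5}}{5} \cdot \frac{4}{5} = 3 + \frac{8 i \sqrt{5}}{25}$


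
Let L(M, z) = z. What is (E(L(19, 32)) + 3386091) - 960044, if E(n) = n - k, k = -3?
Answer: 2426082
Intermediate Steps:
E(n) = 3 + n (E(n) = n - 1*(-3) = n + 3 = 3 + n)
(E(L(19, 32)) + 3386091) - 960044 = ((3 + 32) + 3386091) - 960044 = (35 + 3386091) - 960044 = 3386126 - 960044 = 2426082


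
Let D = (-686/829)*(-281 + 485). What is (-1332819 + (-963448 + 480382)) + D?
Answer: -1505508609/829 ≈ -1.8161e+6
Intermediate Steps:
D = -139944/829 (D = -686*1/829*204 = -686/829*204 = -139944/829 ≈ -168.81)
(-1332819 + (-963448 + 480382)) + D = (-1332819 + (-963448 + 480382)) - 139944/829 = (-1332819 - 483066) - 139944/829 = -1815885 - 139944/829 = -1505508609/829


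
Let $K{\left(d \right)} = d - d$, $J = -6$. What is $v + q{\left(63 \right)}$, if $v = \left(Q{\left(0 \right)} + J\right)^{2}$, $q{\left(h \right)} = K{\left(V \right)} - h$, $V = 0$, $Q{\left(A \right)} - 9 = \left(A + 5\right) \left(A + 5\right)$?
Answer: $721$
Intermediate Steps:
$Q{\left(A \right)} = 9 + \left(5 + A\right)^{2}$ ($Q{\left(A \right)} = 9 + \left(A + 5\right) \left(A + 5\right) = 9 + \left(5 + A\right) \left(5 + A\right) = 9 + \left(5 + A\right)^{2}$)
$K{\left(d \right)} = 0$
$q{\left(h \right)} = - h$ ($q{\left(h \right)} = 0 - h = - h$)
$v = 784$ ($v = \left(\left(9 + \left(5 + 0\right)^{2}\right) - 6\right)^{2} = \left(\left(9 + 5^{2}\right) - 6\right)^{2} = \left(\left(9 + 25\right) - 6\right)^{2} = \left(34 - 6\right)^{2} = 28^{2} = 784$)
$v + q{\left(63 \right)} = 784 - 63 = 721$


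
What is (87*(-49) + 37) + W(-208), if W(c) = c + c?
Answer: -4642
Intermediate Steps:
W(c) = 2*c
(87*(-49) + 37) + W(-208) = (87*(-49) + 37) + 2*(-208) = (-4263 + 37) - 416 = -4226 - 416 = -4642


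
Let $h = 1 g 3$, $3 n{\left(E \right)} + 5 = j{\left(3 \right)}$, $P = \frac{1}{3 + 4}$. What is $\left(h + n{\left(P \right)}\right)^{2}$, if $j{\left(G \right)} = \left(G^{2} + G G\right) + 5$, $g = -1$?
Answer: $9$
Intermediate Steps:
$P = \frac{1}{7} \approx 0.14286$
$j{\left(G \right)} = 5 + 2 G^{2}$ ($j{\left(G \right)} = \left(G^{2} + G^{2}\right) + 5 = 2 G^{2} + 5 = 5 + 2 G^{2}$)
$n{\left(E \right)} = 6$ ($n{\left(E \right)} = - \frac{5}{3} + \frac{5 + 2 \cdot 3^{2}}{3} = - \frac{5}{3} + \frac{5 + 2 \cdot 9}{3} = - \frac{5}{3} + \frac{5 + 18}{3} = - \frac{5}{3} + \frac{1}{3} \cdot 23 = - \frac{5}{3} + \frac{23}{3} = 6$)
$h = -3$ ($h = 1 \left(-1\right) 3 = \left(-1\right) 3 = -3$)
$\left(h + n{\left(P \right)}\right)^{2} = \left(-3 + 6\right)^{2} = 3^{2} = 9$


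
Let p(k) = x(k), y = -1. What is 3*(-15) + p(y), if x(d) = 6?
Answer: -39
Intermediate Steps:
p(k) = 6
3*(-15) + p(y) = 3*(-15) + 6 = -45 + 6 = -39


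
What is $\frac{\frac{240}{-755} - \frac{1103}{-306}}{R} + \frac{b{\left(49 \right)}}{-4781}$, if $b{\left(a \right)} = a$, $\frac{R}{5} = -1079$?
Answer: $- \frac{369738677}{34051835142} \approx -0.010858$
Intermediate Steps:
$R = -5395$ ($R = 5 \left(-1079\right) = -5395$)
$\frac{\frac{240}{-755} - \frac{1103}{-306}}{R} + \frac{b{\left(49 \right)}}{-4781} = \frac{\frac{240}{-755} - \frac{1103}{-306}}{-5395} + \frac{49}{-4781} = \left(240 \left(- \frac{1}{755}\right) - - \frac{1103}{306}\right) \left(- \frac{1}{5395}\right) + 49 \left(- \frac{1}{4781}\right) = \left(- \frac{48}{151} + \frac{1103}{306}\right) \left(- \frac{1}{5395}\right) - \frac{7}{683} = \frac{151865}{46206} \left(- \frac{1}{5395}\right) - \frac{7}{683} = - \frac{30373}{49856274} - \frac{7}{683} = - \frac{369738677}{34051835142}$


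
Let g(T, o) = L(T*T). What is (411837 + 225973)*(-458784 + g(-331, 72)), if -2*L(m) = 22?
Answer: -292624038950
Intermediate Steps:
L(m) = -11 (L(m) = -½*22 = -11)
g(T, o) = -11
(411837 + 225973)*(-458784 + g(-331, 72)) = (411837 + 225973)*(-458784 - 11) = 637810*(-458795) = -292624038950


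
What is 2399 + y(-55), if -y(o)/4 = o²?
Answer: -9701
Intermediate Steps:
y(o) = -4*o²
2399 + y(-55) = 2399 - 4*(-55)² = 2399 - 4*3025 = 2399 - 12100 = -9701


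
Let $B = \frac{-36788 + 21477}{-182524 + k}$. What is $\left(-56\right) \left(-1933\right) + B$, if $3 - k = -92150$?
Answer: $\frac{9782495319}{90371} \approx 1.0825 \cdot 10^{5}$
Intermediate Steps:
$k = 92153$ ($k = 3 - -92150 = 3 + 92150 = 92153$)
$B = \frac{15311}{90371}$ ($B = \frac{-36788 + 21477}{-182524 + 92153} = - \frac{15311}{-90371} = \left(-15311\right) \left(- \frac{1}{90371}\right) = \frac{15311}{90371} \approx 0.16942$)
$\left(-56\right) \left(-1933\right) + B = \left(-56\right) \left(-1933\right) + \frac{15311}{90371} = 108248 + \frac{15311}{90371} = \frac{9782495319}{90371}$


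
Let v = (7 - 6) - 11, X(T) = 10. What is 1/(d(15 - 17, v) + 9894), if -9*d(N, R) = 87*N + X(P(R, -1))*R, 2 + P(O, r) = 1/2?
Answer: 9/89320 ≈ 0.00010076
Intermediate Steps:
P(O, r) = -3/2 (P(O, r) = -2 + 1/2 = -3/2)
v = -10 (v = 1 - 11 = -10)
d(N, R) = -29*N/3 - 10*R/9 (d(N, R) = -(87*N + 10*R)/9 = -(10*R + 87*N)/9 = -29*N/3 - 10*R/9)
1/(d(15 - 17, v) + 9894) = 1/((-29*(15 - 17)/3 - 10/9*(-10)) + 9894) = 1/((-29/3*(-2) + 100/9) + 9894) = 1/((58/3 + 100/9) + 9894) = 1/(274/9 + 9894) = 1/(89320/9) = 9/89320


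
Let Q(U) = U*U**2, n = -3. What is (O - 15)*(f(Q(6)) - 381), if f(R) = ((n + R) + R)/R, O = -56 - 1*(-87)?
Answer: -54578/9 ≈ -6064.2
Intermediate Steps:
Q(U) = U**3
O = 31 (O = -56 + 87 = 31)
f(R) = (-3 + 2*R)/R (f(R) = ((-3 + R) + R)/R = (-3 + 2*R)/R)
(O - 15)*(f(Q(6)) - 381) = (31 - 15)*((2 - 3/(6**3)) - 381) = 16*((2 - 3/216) - 381) = 16*((2 - 3*1/216) - 381) = 16*((2 - 1/72) - 381) = 16*(143/72 - 381) = 16*(-27289/72) = -54578/9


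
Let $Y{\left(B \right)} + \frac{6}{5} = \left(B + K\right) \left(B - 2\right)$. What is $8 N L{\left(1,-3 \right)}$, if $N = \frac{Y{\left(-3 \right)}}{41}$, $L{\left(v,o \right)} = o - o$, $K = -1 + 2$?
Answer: $0$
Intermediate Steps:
$K = 1$
$L{\left(v,o \right)} = 0$
$Y{\left(B \right)} = - \frac{6}{5} + \left(1 + B\right) \left(-2 + B\right)$ ($Y{\left(B \right)} = - \frac{6}{5} + \left(B + 1\right) \left(B - 2\right) = - \frac{6}{5} + \left(1 + B\right) \left(-2 + B\right)$)
$N = \frac{44}{205}$ ($N = \frac{- \frac{16}{5} + \left(-3\right)^{2} - -3}{41} = \left(- \frac{16}{5} + 9 + 3\right) \frac{1}{41} = \frac{44}{5} \cdot \frac{1}{41} = \frac{44}{205} \approx 0.21463$)
$8 N L{\left(1,-3 \right)} = 8 \cdot \frac{44}{205} \cdot 0 = \frac{352}{205} \cdot 0 = 0$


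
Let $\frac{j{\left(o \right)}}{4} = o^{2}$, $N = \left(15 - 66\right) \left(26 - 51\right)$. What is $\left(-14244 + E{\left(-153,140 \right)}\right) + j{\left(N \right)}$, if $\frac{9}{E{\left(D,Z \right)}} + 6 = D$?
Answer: $\frac{343877565}{53} \approx 6.4883 \cdot 10^{6}$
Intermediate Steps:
$N = 1275$ ($N = \left(-51\right) \left(-25\right) = 1275$)
$E{\left(D,Z \right)} = \frac{9}{-6 + D}$
$j{\left(o \right)} = 4 o^{2}$
$\left(-14244 + E{\left(-153,140 \right)}\right) + j{\left(N \right)} = \left(-14244 + \frac{9}{-6 - 153}\right) + 4 \cdot 1275^{2} = \left(-14244 + \frac{9}{-159}\right) + 4 \cdot 1625625 = \left(-14244 + 9 \left(- \frac{1}{159}\right)\right) + 6502500 = \left(-14244 - \frac{3}{53}\right) + 6502500 = - \frac{754935}{53} + 6502500 = \frac{343877565}{53}$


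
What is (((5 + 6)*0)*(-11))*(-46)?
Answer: 0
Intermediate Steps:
(((5 + 6)*0)*(-11))*(-46) = ((11*0)*(-11))*(-46) = (0*(-11))*(-46) = 0*(-46) = 0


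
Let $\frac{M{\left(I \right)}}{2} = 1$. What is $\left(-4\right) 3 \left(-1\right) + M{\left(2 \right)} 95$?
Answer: $202$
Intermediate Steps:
$M{\left(I \right)} = 2$ ($M{\left(I \right)} = 2 \cdot 1 = 2$)
$\left(-4\right) 3 \left(-1\right) + M{\left(2 \right)} 95 = \left(-4\right) 3 \left(-1\right) + 2 \cdot 95 = \left(-12\right) \left(-1\right) + 190 = 12 + 190 = 202$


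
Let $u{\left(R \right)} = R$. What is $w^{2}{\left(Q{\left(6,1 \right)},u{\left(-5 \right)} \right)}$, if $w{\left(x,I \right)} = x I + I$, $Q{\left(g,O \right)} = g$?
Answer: $1225$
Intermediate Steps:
$w{\left(x,I \right)} = I + I x$ ($w{\left(x,I \right)} = I x + I = I + I x$)
$w^{2}{\left(Q{\left(6,1 \right)},u{\left(-5 \right)} \right)} = \left(- 5 \left(1 + 6\right)\right)^{2} = \left(\left(-5\right) 7\right)^{2} = \left(-35\right)^{2} = 1225$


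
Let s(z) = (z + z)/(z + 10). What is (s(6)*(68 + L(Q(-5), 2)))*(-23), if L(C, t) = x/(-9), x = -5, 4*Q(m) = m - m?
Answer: -14191/12 ≈ -1182.6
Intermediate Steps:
Q(m) = 0 (Q(m) = (m - m)/4 = (¼)*0 = 0)
s(z) = 2*z/(10 + z) (s(z) = (2*z)/(10 + z) = 2*z/(10 + z))
L(C, t) = 5/9 (L(C, t) = -5/(-9) = -5*(-⅑) = 5/9)
(s(6)*(68 + L(Q(-5), 2)))*(-23) = ((2*6/(10 + 6))*(68 + 5/9))*(-23) = ((2*6/16)*(617/9))*(-23) = ((2*6*(1/16))*(617/9))*(-23) = ((¾)*(617/9))*(-23) = (617/12)*(-23) = -14191/12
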